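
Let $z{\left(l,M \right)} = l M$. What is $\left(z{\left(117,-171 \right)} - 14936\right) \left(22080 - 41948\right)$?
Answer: $694247524$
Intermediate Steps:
$z{\left(l,M \right)} = M l$
$\left(z{\left(117,-171 \right)} - 14936\right) \left(22080 - 41948\right) = \left(\left(-171\right) 117 - 14936\right) \left(22080 - 41948\right) = \left(-20007 - 14936\right) \left(-19868\right) = \left(-34943\right) \left(-19868\right) = 694247524$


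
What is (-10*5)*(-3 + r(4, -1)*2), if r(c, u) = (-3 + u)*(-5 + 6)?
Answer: 550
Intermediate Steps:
r(c, u) = -3 + u (r(c, u) = (-3 + u)*1 = -3 + u)
(-10*5)*(-3 + r(4, -1)*2) = (-10*5)*(-3 + (-3 - 1)*2) = -50*(-3 - 4*2) = -50*(-3 - 8) = -50*(-11) = 550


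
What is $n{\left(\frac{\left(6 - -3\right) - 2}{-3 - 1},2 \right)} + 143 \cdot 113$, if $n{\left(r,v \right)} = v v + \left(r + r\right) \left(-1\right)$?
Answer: $\frac{32333}{2} \approx 16167.0$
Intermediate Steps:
$n{\left(r,v \right)} = v^{2} - 2 r$ ($n{\left(r,v \right)} = v^{2} + 2 r \left(-1\right) = v^{2} - 2 r$)
$n{\left(\frac{\left(6 - -3\right) - 2}{-3 - 1},2 \right)} + 143 \cdot 113 = \left(2^{2} - 2 \frac{\left(6 - -3\right) - 2}{-3 - 1}\right) + 143 \cdot 113 = \left(4 - 2 \frac{\left(6 + 3\right) - 2}{-4}\right) + 16159 = \left(4 - 2 \left(9 - 2\right) \left(- \frac{1}{4}\right)\right) + 16159 = \left(4 - 2 \cdot 7 \left(- \frac{1}{4}\right)\right) + 16159 = \left(4 - - \frac{7}{2}\right) + 16159 = \left(4 + \frac{7}{2}\right) + 16159 = \frac{15}{2} + 16159 = \frac{32333}{2}$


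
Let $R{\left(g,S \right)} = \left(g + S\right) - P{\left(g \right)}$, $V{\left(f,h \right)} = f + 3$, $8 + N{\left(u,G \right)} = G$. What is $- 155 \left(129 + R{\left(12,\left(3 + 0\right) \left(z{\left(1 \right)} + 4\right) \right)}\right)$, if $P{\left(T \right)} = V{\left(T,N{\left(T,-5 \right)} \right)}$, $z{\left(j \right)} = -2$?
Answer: $-20460$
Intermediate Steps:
$N{\left(u,G \right)} = -8 + G$
$V{\left(f,h \right)} = 3 + f$
$P{\left(T \right)} = 3 + T$
$R{\left(g,S \right)} = -3 + S$ ($R{\left(g,S \right)} = \left(g + S\right) - \left(3 + g\right) = \left(S + g\right) - \left(3 + g\right) = -3 + S$)
$- 155 \left(129 + R{\left(12,\left(3 + 0\right) \left(z{\left(1 \right)} + 4\right) \right)}\right) = - 155 \left(129 - \left(3 - \left(3 + 0\right) \left(-2 + 4\right)\right)\right) = - 155 \left(129 + \left(-3 + 3 \cdot 2\right)\right) = - 155 \left(129 + \left(-3 + 6\right)\right) = - 155 \left(129 + 3\right) = \left(-155\right) 132 = -20460$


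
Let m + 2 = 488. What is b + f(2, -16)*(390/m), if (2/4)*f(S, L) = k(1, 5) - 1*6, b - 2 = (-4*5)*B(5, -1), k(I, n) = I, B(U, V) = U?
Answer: -8588/81 ≈ -106.02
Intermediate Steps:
m = 486 (m = -2 + 488 = 486)
b = -98 (b = 2 - 4*5*5 = 2 - 20*5 = 2 - 100 = -98)
f(S, L) = -10 (f(S, L) = 2*(1 - 1*6) = 2*(1 - 6) = 2*(-5) = -10)
b + f(2, -16)*(390/m) = -98 - 3900/486 = -98 - 10*65/81 = -98 - 650/81 = -8588/81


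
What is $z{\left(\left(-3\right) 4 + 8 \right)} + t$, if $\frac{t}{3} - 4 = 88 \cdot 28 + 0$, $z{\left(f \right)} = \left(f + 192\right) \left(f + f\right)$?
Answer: $5900$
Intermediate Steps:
$z{\left(f \right)} = 2 f \left(192 + f\right)$ ($z{\left(f \right)} = \left(192 + f\right) 2 f = 2 f \left(192 + f\right)$)
$t = 7404$ ($t = 12 + 3 \left(88 \cdot 28 + 0\right) = 12 + 3 \left(2464 + 0\right) = 12 + 3 \cdot 2464 = 12 + 7392 = 7404$)
$z{\left(\left(-3\right) 4 + 8 \right)} + t = 2 \left(\left(-3\right) 4 + 8\right) \left(192 + \left(\left(-3\right) 4 + 8\right)\right) + 7404 = 2 \left(-12 + 8\right) \left(192 + \left(-12 + 8\right)\right) + 7404 = 2 \left(-4\right) \left(192 - 4\right) + 7404 = 2 \left(-4\right) 188 + 7404 = -1504 + 7404 = 5900$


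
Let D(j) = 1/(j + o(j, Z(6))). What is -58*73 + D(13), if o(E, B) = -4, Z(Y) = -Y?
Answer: -38105/9 ≈ -4233.9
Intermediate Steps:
D(j) = 1/(-4 + j) (D(j) = 1/(j - 4) = 1/(-4 + j))
-58*73 + D(13) = -58*73 + 1/(-4 + 13) = -4234 + 1/9 = -4234 + ⅑ = -38105/9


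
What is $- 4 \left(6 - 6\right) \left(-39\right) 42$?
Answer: $0$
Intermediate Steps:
$- 4 \left(6 - 6\right) \left(-39\right) 42 = \left(-4\right) 0 \left(-39\right) 42 = 0 \left(-39\right) 42 = 0 \cdot 42 = 0$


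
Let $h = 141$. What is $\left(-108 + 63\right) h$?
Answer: $-6345$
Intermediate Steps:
$\left(-108 + 63\right) h = \left(-108 + 63\right) 141 = \left(-45\right) 141 = -6345$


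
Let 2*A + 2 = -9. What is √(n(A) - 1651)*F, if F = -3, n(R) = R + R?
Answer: -3*I*√1662 ≈ -122.3*I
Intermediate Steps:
A = -11/2 (A = -1 + (½)*(-9) = -1 - 9/2 = -11/2 ≈ -5.5000)
n(R) = 2*R
√(n(A) - 1651)*F = √(2*(-11/2) - 1651)*(-3) = √(-11 - 1651)*(-3) = √(-1662)*(-3) = (I*√1662)*(-3) = -3*I*√1662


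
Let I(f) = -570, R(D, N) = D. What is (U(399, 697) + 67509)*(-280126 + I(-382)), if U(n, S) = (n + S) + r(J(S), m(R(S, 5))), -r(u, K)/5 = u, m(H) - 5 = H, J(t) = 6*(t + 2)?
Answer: -13370953960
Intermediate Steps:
J(t) = 12 + 6*t (J(t) = 6*(2 + t) = 12 + 6*t)
m(H) = 5 + H
r(u, K) = -5*u
U(n, S) = -60 + n - 29*S (U(n, S) = (n + S) - 5*(12 + 6*S) = (S + n) + (-60 - 30*S) = -60 + n - 29*S)
(U(399, 697) + 67509)*(-280126 + I(-382)) = ((-60 + 399 - 29*697) + 67509)*(-280126 - 570) = ((-60 + 399 - 20213) + 67509)*(-280696) = (-19874 + 67509)*(-280696) = 47635*(-280696) = -13370953960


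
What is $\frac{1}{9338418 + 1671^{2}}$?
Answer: $\frac{1}{12130659} \approx 8.2436 \cdot 10^{-8}$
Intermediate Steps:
$\frac{1}{9338418 + 1671^{2}} = \frac{1}{9338418 + 2792241} = \frac{1}{12130659}$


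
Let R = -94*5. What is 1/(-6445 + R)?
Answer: -1/6915 ≈ -0.00014461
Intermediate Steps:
R = -470
1/(-6445 + R) = 1/(-6445 - 470) = 1/(-6915) = -1/6915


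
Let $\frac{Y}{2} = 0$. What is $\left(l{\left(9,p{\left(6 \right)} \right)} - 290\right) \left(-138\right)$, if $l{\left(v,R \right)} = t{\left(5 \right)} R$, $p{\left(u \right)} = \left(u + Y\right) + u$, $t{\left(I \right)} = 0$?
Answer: $40020$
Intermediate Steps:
$Y = 0$ ($Y = 2 \cdot 0 = 0$)
$p{\left(u \right)} = 2 u$ ($p{\left(u \right)} = \left(u + 0\right) + u = u + u = 2 u$)
$l{\left(v,R \right)} = 0$ ($l{\left(v,R \right)} = 0 R = 0$)
$\left(l{\left(9,p{\left(6 \right)} \right)} - 290\right) \left(-138\right) = \left(0 - 290\right) \left(-138\right) = \left(-290\right) \left(-138\right) = 40020$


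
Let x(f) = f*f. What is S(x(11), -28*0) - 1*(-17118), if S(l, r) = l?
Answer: 17239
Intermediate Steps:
x(f) = f²
S(x(11), -28*0) - 1*(-17118) = 11² - 1*(-17118) = 121 + 17118 = 17239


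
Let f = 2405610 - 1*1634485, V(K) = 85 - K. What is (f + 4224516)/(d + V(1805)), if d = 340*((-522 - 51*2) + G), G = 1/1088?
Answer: -79930256/3422075 ≈ -23.357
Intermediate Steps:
G = 1/1088 ≈ 0.00091912
f = 771125 (f = 2405610 - 1634485 = 771125)
d = -3394555/16 (d = 340*((-522 - 51*2) + 1/1088) = 340*((-522 - 1*102) + 1/1088) = 340*((-522 - 102) + 1/1088) = 340*(-624 + 1/1088) = 340*(-678911/1088) = -3394555/16 ≈ -2.1216e+5)
(f + 4224516)/(d + V(1805)) = (771125 + 4224516)/(-3394555/16 + (85 - 1*1805)) = 4995641/(-3394555/16 + (85 - 1805)) = 4995641/(-3394555/16 - 1720) = 4995641/(-3422075/16) = 4995641*(-16/3422075) = -79930256/3422075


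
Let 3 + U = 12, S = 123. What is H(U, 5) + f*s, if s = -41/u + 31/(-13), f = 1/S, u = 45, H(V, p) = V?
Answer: 645667/71955 ≈ 8.9732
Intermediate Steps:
U = 9 (U = -3 + 12 = 9)
f = 1/123 ≈ 0.0081301
s = -1928/585 (s = -41/45 + 31/(-13) = -41*1/45 + 31*(-1/13) = -41/45 - 31/13 = -1928/585 ≈ -3.2957)
H(U, 5) + f*s = 9 + (1/123)*(-1928/585) = 9 - 1928/71955 = 645667/71955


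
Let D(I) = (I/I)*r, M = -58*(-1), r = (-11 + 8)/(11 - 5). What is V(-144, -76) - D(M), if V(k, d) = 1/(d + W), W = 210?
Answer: 34/67 ≈ 0.50746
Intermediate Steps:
V(k, d) = 1/(210 + d) (V(k, d) = 1/(d + 210) = 1/(210 + d))
r = -½ (r = -3/6 = -3*⅙ = -½ ≈ -0.50000)
M = 58
D(I) = -½ (D(I) = (I/I)*(-½) = 1*(-½) = -½)
V(-144, -76) - D(M) = 1/(210 - 76) - 1*(-½) = 1/134 + ½ = 34/67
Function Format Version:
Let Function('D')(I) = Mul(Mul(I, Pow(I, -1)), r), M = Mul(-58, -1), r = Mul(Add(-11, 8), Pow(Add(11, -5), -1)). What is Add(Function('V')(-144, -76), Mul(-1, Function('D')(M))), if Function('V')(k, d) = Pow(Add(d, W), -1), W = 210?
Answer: Rational(34, 67) ≈ 0.50746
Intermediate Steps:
Function('V')(k, d) = Pow(Add(210, d), -1) (Function('V')(k, d) = Pow(Add(d, 210), -1) = Pow(Add(210, d), -1))
r = Rational(-1, 2) (r = Mul(-3, Pow(6, -1)) = Mul(-3, Rational(1, 6)) = Rational(-1, 2) ≈ -0.50000)
M = 58
Function('D')(I) = Rational(-1, 2) (Function('D')(I) = Mul(Mul(I, Pow(I, -1)), Rational(-1, 2)) = Mul(1, Rational(-1, 2)) = Rational(-1, 2))
Add(Function('V')(-144, -76), Mul(-1, Function('D')(M))) = Add(Pow(Add(210, -76), -1), Mul(-1, Rational(-1, 2))) = Add(Pow(134, -1), Rational(1, 2)) = Add(Rational(1, 134), Rational(1, 2)) = Rational(34, 67)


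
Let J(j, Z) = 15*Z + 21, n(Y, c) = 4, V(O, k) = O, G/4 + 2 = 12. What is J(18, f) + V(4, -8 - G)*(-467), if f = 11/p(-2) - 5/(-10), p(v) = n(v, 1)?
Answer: -7193/4 ≈ -1798.3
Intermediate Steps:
G = 40 (G = -8 + 4*12 = -8 + 48 = 40)
p(v) = 4
f = 13/4 (f = 11/4 - 5/(-10) = 11*(¼) - 5*(-⅒) = 11/4 + ½ = 13/4 ≈ 3.2500)
J(j, Z) = 21 + 15*Z
J(18, f) + V(4, -8 - G)*(-467) = (21 + 15*(13/4)) + 4*(-467) = (21 + 195/4) - 1868 = 279/4 - 1868 = -7193/4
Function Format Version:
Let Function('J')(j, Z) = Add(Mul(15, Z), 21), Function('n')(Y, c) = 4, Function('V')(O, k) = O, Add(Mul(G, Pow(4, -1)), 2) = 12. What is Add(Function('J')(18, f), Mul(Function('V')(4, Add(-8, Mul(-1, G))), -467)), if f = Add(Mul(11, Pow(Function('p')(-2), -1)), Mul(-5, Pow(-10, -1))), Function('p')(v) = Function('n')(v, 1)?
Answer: Rational(-7193, 4) ≈ -1798.3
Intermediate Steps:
G = 40 (G = Add(-8, Mul(4, 12)) = Add(-8, 48) = 40)
Function('p')(v) = 4
f = Rational(13, 4) (f = Add(Mul(11, Pow(4, -1)), Mul(-5, Pow(-10, -1))) = Add(Mul(11, Rational(1, 4)), Mul(-5, Rational(-1, 10))) = Add(Rational(11, 4), Rational(1, 2)) = Rational(13, 4) ≈ 3.2500)
Function('J')(j, Z) = Add(21, Mul(15, Z))
Add(Function('J')(18, f), Mul(Function('V')(4, Add(-8, Mul(-1, G))), -467)) = Add(Add(21, Mul(15, Rational(13, 4))), Mul(4, -467)) = Add(Add(21, Rational(195, 4)), -1868) = Add(Rational(279, 4), -1868) = Rational(-7193, 4)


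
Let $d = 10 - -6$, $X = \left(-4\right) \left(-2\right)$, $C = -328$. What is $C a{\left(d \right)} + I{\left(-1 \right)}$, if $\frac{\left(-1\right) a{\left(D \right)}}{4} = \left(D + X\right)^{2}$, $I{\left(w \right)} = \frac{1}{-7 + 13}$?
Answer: $\frac{4534273}{6} \approx 7.5571 \cdot 10^{5}$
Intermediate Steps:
$X = 8$
$I{\left(w \right)} = \frac{1}{6}$
$d = 16$ ($d = 10 + 6 = 16$)
$a{\left(D \right)} = - 4 \left(8 + D\right)^{2}$ ($a{\left(D \right)} = - 4 \left(D + 8\right)^{2} = - 4 \left(8 + D\right)^{2}$)
$C a{\left(d \right)} + I{\left(-1 \right)} = - 328 \left(- 4 \left(8 + 16\right)^{2}\right) + \frac{1}{6} = - 328 \left(- 4 \cdot 24^{2}\right) + \frac{1}{6} = - 328 \left(\left(-4\right) 576\right) + \frac{1}{6} = \left(-328\right) \left(-2304\right) + \frac{1}{6} = 755712 + \frac{1}{6} = \frac{4534273}{6}$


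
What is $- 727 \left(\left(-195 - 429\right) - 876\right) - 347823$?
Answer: $742677$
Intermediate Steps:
$- 727 \left(\left(-195 - 429\right) - 876\right) - 347823 = - 727 \left(-624 - 876\right) - 347823 = \left(-727\right) \left(-1500\right) - 347823 = 1090500 - 347823 = 742677$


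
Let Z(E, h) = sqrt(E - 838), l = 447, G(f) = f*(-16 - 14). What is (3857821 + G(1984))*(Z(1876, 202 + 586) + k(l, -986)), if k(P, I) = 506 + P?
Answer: 3619780853 + 3798301*sqrt(1038) ≈ 3.7422e+9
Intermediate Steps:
G(f) = -30*f (G(f) = f*(-30) = -30*f)
Z(E, h) = sqrt(-838 + E)
(3857821 + G(1984))*(Z(1876, 202 + 586) + k(l, -986)) = (3857821 - 30*1984)*(sqrt(-838 + 1876) + (506 + 447)) = (3857821 - 59520)*(sqrt(1038) + 953) = 3798301*(953 + sqrt(1038)) = 3619780853 + 3798301*sqrt(1038)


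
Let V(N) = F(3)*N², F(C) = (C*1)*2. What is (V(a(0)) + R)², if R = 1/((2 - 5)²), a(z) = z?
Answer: 1/81 ≈ 0.012346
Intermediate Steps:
F(C) = 2*C (F(C) = C*2 = 2*C)
R = ⅑ (R = 1/((-3)²) = 1/9 = ⅑ ≈ 0.11111)
V(N) = 6*N² (V(N) = (2*3)*N² = 6*N²)
(V(a(0)) + R)² = (6*0² + ⅑)² = (6*0 + ⅑)² = (0 + ⅑)² = (⅑)² = 1/81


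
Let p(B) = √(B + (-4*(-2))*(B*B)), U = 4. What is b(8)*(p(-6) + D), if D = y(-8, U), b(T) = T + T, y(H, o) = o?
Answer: 64 + 16*√282 ≈ 332.69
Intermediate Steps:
b(T) = 2*T
p(B) = √(B + 8*B²)
D = 4
b(8)*(p(-6) + D) = (2*8)*(√(-6*(1 + 8*(-6))) + 4) = 16*(√(-6*(1 - 48)) + 4) = 16*(√(-6*(-47)) + 4) = 16*(√282 + 4) = 16*(4 + √282) = 64 + 16*√282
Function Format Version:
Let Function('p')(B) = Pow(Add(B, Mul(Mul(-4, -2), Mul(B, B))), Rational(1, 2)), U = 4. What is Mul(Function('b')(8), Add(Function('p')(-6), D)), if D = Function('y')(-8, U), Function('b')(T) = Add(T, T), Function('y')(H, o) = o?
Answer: Add(64, Mul(16, Pow(282, Rational(1, 2)))) ≈ 332.69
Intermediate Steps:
Function('b')(T) = Mul(2, T)
Function('p')(B) = Pow(Add(B, Mul(8, Pow(B, 2))), Rational(1, 2))
D = 4
Mul(Function('b')(8), Add(Function('p')(-6), D)) = Mul(Mul(2, 8), Add(Pow(Mul(-6, Add(1, Mul(8, -6))), Rational(1, 2)), 4)) = Mul(16, Add(Pow(Mul(-6, Add(1, -48)), Rational(1, 2)), 4)) = Mul(16, Add(Pow(Mul(-6, -47), Rational(1, 2)), 4)) = Mul(16, Add(Pow(282, Rational(1, 2)), 4)) = Mul(16, Add(4, Pow(282, Rational(1, 2)))) = Add(64, Mul(16, Pow(282, Rational(1, 2))))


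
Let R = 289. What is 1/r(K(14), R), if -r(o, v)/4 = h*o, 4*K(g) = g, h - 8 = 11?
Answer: -1/266 ≈ -0.0037594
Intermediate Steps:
h = 19 (h = 8 + 11 = 19)
K(g) = g/4
r(o, v) = -76*o
1/r(K(14), R) = 1/(-19*14) = 1/(-76*7/2) = 1/(-266) = -1/266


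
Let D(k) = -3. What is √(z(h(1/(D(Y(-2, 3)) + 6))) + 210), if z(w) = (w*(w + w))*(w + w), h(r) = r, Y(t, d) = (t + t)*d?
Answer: √17022/9 ≈ 14.496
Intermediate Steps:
Y(t, d) = 2*d*t (Y(t, d) = (2*t)*d = 2*d*t)
z(w) = 4*w³ (z(w) = (w*(2*w))*(2*w) = (2*w²)*(2*w) = 4*w³)
√(z(h(1/(D(Y(-2, 3)) + 6))) + 210) = √(4*(1/(-3 + 6))³ + 210) = √(4*(1/3)³ + 210) = √(4*(⅓)³ + 210) = √(4*(1/27) + 210) = √(4/27 + 210) = √(5674/27) = √17022/9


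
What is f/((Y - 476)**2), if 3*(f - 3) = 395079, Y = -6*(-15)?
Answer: 32924/37249 ≈ 0.88389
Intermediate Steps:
Y = 90
f = 131696 (f = 3 + (1/3)*395079 = 3 + 131693 = 131696)
f/((Y - 476)**2) = 131696/((90 - 476)**2) = 131696/((-386)**2) = 131696/148996 = 131696*(1/148996) = 32924/37249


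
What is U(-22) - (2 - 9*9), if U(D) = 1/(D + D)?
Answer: 3475/44 ≈ 78.977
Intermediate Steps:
U(D) = 1/(2*D)
U(-22) - (2 - 9*9) = (½)/(-22) - (2 - 9*9) = (½)*(-1/22) - (2 - 81) = -1/44 - 1*(-79) = -1/44 + 79 = 3475/44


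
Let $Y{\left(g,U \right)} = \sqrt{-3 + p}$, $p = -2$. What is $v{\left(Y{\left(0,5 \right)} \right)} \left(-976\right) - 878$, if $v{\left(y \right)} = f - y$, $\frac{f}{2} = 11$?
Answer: $-22350 + 976 i \sqrt{5} \approx -22350.0 + 2182.4 i$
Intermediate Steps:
$f = 22$ ($f = 2 \cdot 11 = 22$)
$Y{\left(g,U \right)} = i \sqrt{5}$ ($Y{\left(g,U \right)} = \sqrt{-3 - 2} = \sqrt{-5} = i \sqrt{5}$)
$v{\left(y \right)} = 22 - y$
$v{\left(Y{\left(0,5 \right)} \right)} \left(-976\right) - 878 = \left(22 - i \sqrt{5}\right) \left(-976\right) - 878 = \left(-21472 + 976 i \sqrt{5}\right) - 878 = -22350 + 976 i \sqrt{5}$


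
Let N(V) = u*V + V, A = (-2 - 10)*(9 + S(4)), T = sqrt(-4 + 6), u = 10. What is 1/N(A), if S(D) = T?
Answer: -3/3476 + sqrt(2)/10428 ≈ -0.00072744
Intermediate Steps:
T = sqrt(2) ≈ 1.4142
S(D) = sqrt(2)
A = -108 - 12*sqrt(2) (A = (-2 - 10)*(9 + sqrt(2)) = -12*(9 + sqrt(2)) = -108 - 12*sqrt(2) ≈ -124.97)
N(V) = 11*V (N(V) = 10*V + V = 11*V)
1/N(A) = 1/(11*(-108 - 12*sqrt(2))) = 1/(-1188 - 132*sqrt(2))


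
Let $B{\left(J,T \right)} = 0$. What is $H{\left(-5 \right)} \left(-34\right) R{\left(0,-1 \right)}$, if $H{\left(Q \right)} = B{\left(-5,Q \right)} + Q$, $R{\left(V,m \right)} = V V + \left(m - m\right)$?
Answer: $0$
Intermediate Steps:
$R{\left(V,m \right)} = V^{2}$ ($R{\left(V,m \right)} = V^{2} + 0 = V^{2}$)
$H{\left(Q \right)} = Q$ ($H{\left(Q \right)} = 0 + Q = Q$)
$H{\left(-5 \right)} \left(-34\right) R{\left(0,-1 \right)} = \left(-5\right) \left(-34\right) 0^{2} = 170 \cdot 0 = 0$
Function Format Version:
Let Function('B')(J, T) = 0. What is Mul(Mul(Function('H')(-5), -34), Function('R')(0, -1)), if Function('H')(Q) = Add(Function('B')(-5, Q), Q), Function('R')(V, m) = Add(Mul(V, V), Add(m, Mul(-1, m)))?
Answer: 0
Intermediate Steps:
Function('R')(V, m) = Pow(V, 2) (Function('R')(V, m) = Add(Pow(V, 2), 0) = Pow(V, 2))
Function('H')(Q) = Q (Function('H')(Q) = Add(0, Q) = Q)
Mul(Mul(Function('H')(-5), -34), Function('R')(0, -1)) = Mul(Mul(-5, -34), Pow(0, 2)) = Mul(170, 0) = 0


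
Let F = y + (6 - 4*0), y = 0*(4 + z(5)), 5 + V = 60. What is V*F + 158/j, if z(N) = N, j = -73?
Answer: 23932/73 ≈ 327.84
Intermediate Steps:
V = 55 (V = -5 + 60 = 55)
y = 0 (y = 0*(4 + 5) = 0*9 = 0)
F = 6 (F = 0 + (6 - 4*0) = 0 + (6 + 0) = 0 + 6 = 6)
V*F + 158/j = 55*6 + 158/(-73) = 330 + 158*(-1/73) = 330 - 158/73 = 23932/73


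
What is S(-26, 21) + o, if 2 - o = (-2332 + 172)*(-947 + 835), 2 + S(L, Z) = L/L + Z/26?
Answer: -6289873/26 ≈ -2.4192e+5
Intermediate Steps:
S(L, Z) = -1 + Z/26 (S(L, Z) = -2 + (L/L + Z/26) = -2 + (1 + Z*(1/26)) = -2 + (1 + Z/26) = -1 + Z/26)
o = -241918 (o = 2 - (-2332 + 172)*(-947 + 835) = 2 - (-2160)*(-112) = 2 - 1*241920 = 2 - 241920 = -241918)
S(-26, 21) + o = (-1 + (1/26)*21) - 241918 = (-1 + 21/26) - 241918 = -5/26 - 241918 = -6289873/26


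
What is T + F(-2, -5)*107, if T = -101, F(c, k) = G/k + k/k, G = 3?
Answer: -291/5 ≈ -58.200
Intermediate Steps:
F(c, k) = 1 + 3/k (F(c, k) = 3/k + k/k = 3/k + 1 = 1 + 3/k)
T + F(-2, -5)*107 = -101 + ((3 - 5)/(-5))*107 = -101 - 1/5*(-2)*107 = -101 + (2/5)*107 = -101 + 214/5 = -291/5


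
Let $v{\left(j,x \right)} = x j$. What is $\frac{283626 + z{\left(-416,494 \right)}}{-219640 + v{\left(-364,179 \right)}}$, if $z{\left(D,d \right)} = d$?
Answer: $- \frac{71030}{71199} \approx -0.99763$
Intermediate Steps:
$v{\left(j,x \right)} = j x$
$\frac{283626 + z{\left(-416,494 \right)}}{-219640 + v{\left(-364,179 \right)}} = \frac{283626 + 494}{-219640 - 65156} = \frac{284120}{-219640 - 65156} = \frac{284120}{-284796} = 284120 \left(- \frac{1}{284796}\right) = - \frac{71030}{71199}$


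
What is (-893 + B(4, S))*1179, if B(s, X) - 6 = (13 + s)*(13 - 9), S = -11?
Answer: -965601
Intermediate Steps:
B(s, X) = 58 + 4*s (B(s, X) = 6 + (13 + s)*(13 - 9) = 6 + (13 + s)*4 = 6 + (52 + 4*s) = 58 + 4*s)
(-893 + B(4, S))*1179 = (-893 + (58 + 4*4))*1179 = (-893 + (58 + 16))*1179 = (-893 + 74)*1179 = -819*1179 = -965601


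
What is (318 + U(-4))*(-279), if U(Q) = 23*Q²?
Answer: -191394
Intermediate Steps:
(318 + U(-4))*(-279) = (318 + 23*(-4)²)*(-279) = (318 + 23*16)*(-279) = (318 + 368)*(-279) = 686*(-279) = -191394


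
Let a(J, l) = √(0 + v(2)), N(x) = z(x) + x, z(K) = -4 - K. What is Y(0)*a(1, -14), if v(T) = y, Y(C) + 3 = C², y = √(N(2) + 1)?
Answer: -3*3^(¼)*√I ≈ -2.7918 - 2.7918*I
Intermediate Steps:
N(x) = -4 (N(x) = (-4 - x) + x = -4)
y = I*√3 (y = √(-4 + 1) = √(-3) = I*√3 ≈ 1.732*I)
Y(C) = -3 + C²
v(T) = I*√3
a(J, l) = 3^(¼)*√I (a(J, l) = √(0 + I*√3) = √(I*√3) = 3^(¼)*√I)
Y(0)*a(1, -14) = (-3 + 0²)*(3^(¼)*√I) = (-3 + 0)*(3^(¼)*√I) = -3*3^(¼)*√I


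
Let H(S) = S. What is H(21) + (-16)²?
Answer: 277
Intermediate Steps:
H(21) + (-16)² = 21 + (-16)² = 21 + 256 = 277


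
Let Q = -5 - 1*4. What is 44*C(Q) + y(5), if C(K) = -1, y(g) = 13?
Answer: -31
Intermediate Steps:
Q = -9 (Q = -5 - 4 = -9)
44*C(Q) + y(5) = 44*(-1) + 13 = -44 + 13 = -31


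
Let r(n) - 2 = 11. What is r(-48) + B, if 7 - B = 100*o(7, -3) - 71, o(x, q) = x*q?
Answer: 2191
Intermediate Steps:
r(n) = 13 (r(n) = 2 + 11 = 13)
o(x, q) = q*x
B = 2178 (B = 7 - (100*(-3*7) - 71) = 7 - (100*(-21) - 71) = 7 - (-2100 - 71) = 7 - 1*(-2171) = 7 + 2171 = 2178)
r(-48) + B = 13 + 2178 = 2191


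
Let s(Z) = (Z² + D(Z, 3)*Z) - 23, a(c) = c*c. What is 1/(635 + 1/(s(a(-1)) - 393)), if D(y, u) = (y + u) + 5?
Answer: 406/257809 ≈ 0.0015748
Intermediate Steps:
a(c) = c²
D(y, u) = 5 + u + y (D(y, u) = (u + y) + 5 = 5 + u + y)
s(Z) = -23 + Z² + Z*(8 + Z) (s(Z) = (Z² + (5 + 3 + Z)*Z) - 23 = (Z² + (8 + Z)*Z) - 23 = (Z² + Z*(8 + Z)) - 23 = -23 + Z² + Z*(8 + Z))
1/(635 + 1/(s(a(-1)) - 393)) = 1/(635 + 1/((-23 + ((-1)²)² + (-1)²*(8 + (-1)²)) - 393)) = 1/(635 + 1/((-23 + 1² + 1*(8 + 1)) - 393)) = 1/(635 + 1/((-23 + 1 + 1*9) - 393)) = 1/(635 + 1/((-23 + 1 + 9) - 393)) = 1/(635 + 1/(-13 - 393)) = 1/(635 + 1/(-406)) = 1/(635 - 1/406) = 1/(257809/406) = 406/257809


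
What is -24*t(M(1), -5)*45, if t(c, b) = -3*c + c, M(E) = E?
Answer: 2160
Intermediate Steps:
t(c, b) = -2*c
-24*t(M(1), -5)*45 = -(-48)*45 = -24*(-2)*45 = 48*45 = 2160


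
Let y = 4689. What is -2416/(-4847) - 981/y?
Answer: 730413/2525287 ≈ 0.28924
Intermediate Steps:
-2416/(-4847) - 981/y = -2416/(-4847) - 981/4689 = -2416*(-1/4847) - 981*1/4689 = 2416/4847 - 109/521 = 730413/2525287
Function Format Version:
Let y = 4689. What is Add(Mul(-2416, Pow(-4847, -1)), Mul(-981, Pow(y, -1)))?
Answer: Rational(730413, 2525287) ≈ 0.28924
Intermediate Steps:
Add(Mul(-2416, Pow(-4847, -1)), Mul(-981, Pow(y, -1))) = Add(Mul(-2416, Pow(-4847, -1)), Mul(-981, Pow(4689, -1))) = Add(Mul(-2416, Rational(-1, 4847)), Mul(-981, Rational(1, 4689))) = Add(Rational(2416, 4847), Rational(-109, 521)) = Rational(730413, 2525287)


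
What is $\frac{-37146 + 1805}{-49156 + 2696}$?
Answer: $\frac{35341}{46460} \approx 0.76068$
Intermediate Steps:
$\frac{-37146 + 1805}{-49156 + 2696} = - \frac{35341}{-46460} = \left(-35341\right) \left(- \frac{1}{46460}\right) = \frac{35341}{46460}$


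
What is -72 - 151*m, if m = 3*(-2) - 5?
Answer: 1589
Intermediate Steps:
m = -11 (m = -6 - 5 = -11)
-72 - 151*m = -72 - 151*(-11) = -72 + 1661 = 1589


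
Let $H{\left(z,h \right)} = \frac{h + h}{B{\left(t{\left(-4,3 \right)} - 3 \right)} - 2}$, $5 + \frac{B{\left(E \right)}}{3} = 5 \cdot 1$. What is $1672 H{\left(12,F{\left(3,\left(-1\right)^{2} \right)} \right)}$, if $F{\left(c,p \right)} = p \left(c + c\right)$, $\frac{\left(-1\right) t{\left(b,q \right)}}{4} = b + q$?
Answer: $-10032$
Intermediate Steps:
$t{\left(b,q \right)} = - 4 b - 4 q$ ($t{\left(b,q \right)} = - 4 \left(b + q\right) = - 4 b - 4 q$)
$F{\left(c,p \right)} = 2 c p$ ($F{\left(c,p \right)} = p 2 c = 2 c p$)
$B{\left(E \right)} = 0$ ($B{\left(E \right)} = -15 + 3 \cdot 5 \cdot 1 = -15 + 3 \cdot 5 = -15 + 15 = 0$)
$H{\left(z,h \right)} = - h$ ($H{\left(z,h \right)} = \frac{h + h}{0 - 2} = \frac{2 h}{-2} = 2 h \left(- \frac{1}{2}\right) = - h$)
$1672 H{\left(12,F{\left(3,\left(-1\right)^{2} \right)} \right)} = 1672 \left(- 2 \cdot 3 \left(-1\right)^{2}\right) = 1672 \left(- 2 \cdot 3 \cdot 1\right) = 1672 \left(\left(-1\right) 6\right) = 1672 \left(-6\right) = -10032$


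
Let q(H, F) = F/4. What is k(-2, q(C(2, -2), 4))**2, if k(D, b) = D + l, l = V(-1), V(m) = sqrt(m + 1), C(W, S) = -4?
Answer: 4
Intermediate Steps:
q(H, F) = F/4 (q(H, F) = F*(1/4) = F/4)
V(m) = sqrt(1 + m)
l = 0 (l = sqrt(1 - 1) = sqrt(0) = 0)
k(D, b) = D (k(D, b) = D + 0 = D)
k(-2, q(C(2, -2), 4))**2 = (-2)**2 = 4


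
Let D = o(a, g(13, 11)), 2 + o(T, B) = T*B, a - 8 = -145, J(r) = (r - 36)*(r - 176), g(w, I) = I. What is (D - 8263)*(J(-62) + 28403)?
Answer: -505476244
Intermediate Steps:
J(r) = (-176 + r)*(-36 + r) (J(r) = (-36 + r)*(-176 + r) = (-176 + r)*(-36 + r))
a = -137 (a = 8 - 145 = -137)
o(T, B) = -2 + B*T (o(T, B) = -2 + T*B = -2 + B*T)
D = -1509 (D = -2 + 11*(-137) = -2 - 1507 = -1509)
(D - 8263)*(J(-62) + 28403) = (-1509 - 8263)*((6336 + (-62)**2 - 212*(-62)) + 28403) = -9772*((6336 + 3844 + 13144) + 28403) = -9772*(23324 + 28403) = -9772*51727 = -505476244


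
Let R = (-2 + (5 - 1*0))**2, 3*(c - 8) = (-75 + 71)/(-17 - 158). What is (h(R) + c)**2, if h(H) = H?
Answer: 79727041/275625 ≈ 289.26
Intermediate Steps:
c = 4204/525 (c = 8 + ((-75 + 71)/(-17 - 158))/3 = 8 + (-4/(-175))/3 = 8 + (-4*(-1/175))/3 = 8 + (1/3)*(4/175) = 8 + 4/525 = 4204/525 ≈ 8.0076)
R = 9 (R = (-2 + (5 + 0))**2 = (-2 + 5)**2 = 3**2 = 9)
(h(R) + c)**2 = (9 + 4204/525)**2 = (8929/525)**2 = 79727041/275625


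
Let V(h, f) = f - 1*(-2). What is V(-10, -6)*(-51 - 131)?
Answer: 728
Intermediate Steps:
V(h, f) = 2 + f (V(h, f) = f + 2 = 2 + f)
V(-10, -6)*(-51 - 131) = (2 - 6)*(-51 - 131) = -4*(-182) = 728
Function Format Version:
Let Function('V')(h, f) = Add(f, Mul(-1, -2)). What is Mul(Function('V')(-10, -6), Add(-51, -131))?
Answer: 728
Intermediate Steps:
Function('V')(h, f) = Add(2, f) (Function('V')(h, f) = Add(f, 2) = Add(2, f))
Mul(Function('V')(-10, -6), Add(-51, -131)) = Mul(Add(2, -6), Add(-51, -131)) = Mul(-4, -182) = 728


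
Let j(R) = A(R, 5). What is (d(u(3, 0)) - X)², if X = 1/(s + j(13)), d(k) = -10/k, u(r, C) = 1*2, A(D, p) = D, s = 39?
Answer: 68121/2704 ≈ 25.193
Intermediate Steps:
u(r, C) = 2
j(R) = R
X = 1/52 (X = 1/(39 + 13) = 1/52 ≈ 0.019231)
(d(u(3, 0)) - X)² = (-10/2 - 1*1/52)² = (-10*½ - 1/52)² = (-5 - 1/52)² = (-261/52)² = 68121/2704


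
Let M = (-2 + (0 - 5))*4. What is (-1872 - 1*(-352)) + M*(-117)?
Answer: 1756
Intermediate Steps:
M = -28 (M = (-2 - 5)*4 = -7*4 = -28)
(-1872 - 1*(-352)) + M*(-117) = (-1872 - 1*(-352)) - 28*(-117) = (-1872 + 352) + 3276 = -1520 + 3276 = 1756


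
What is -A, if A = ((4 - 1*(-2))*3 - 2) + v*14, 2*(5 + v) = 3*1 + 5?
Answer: -2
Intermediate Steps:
v = -1 (v = -5 + (3*1 + 5)/2 = -5 + (3 + 5)/2 = -5 + (½)*8 = -5 + 4 = -1)
A = 2 (A = ((4 - 1*(-2))*3 - 2) - 1*14 = ((4 + 2)*3 - 2) - 14 = (6*3 - 2) - 14 = (18 - 2) - 14 = 16 - 14 = 2)
-A = -1*2 = -2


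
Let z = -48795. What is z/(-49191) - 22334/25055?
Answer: 41308977/410826835 ≈ 0.10055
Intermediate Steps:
z/(-49191) - 22334/25055 = -48795/(-49191) - 22334/25055 = -48795*(-1/49191) - 22334*1/25055 = 16265/16397 - 22334/25055 = 41308977/410826835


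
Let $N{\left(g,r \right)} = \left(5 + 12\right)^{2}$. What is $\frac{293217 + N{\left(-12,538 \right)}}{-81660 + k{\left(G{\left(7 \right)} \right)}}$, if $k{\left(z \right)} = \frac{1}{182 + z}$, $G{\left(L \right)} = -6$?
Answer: $- \frac{51657056}{14372159} \approx -3.5942$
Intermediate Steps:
$N{\left(g,r \right)} = 289$ ($N{\left(g,r \right)} = 17^{2} = 289$)
$\frac{293217 + N{\left(-12,538 \right)}}{-81660 + k{\left(G{\left(7 \right)} \right)}} = \frac{293217 + 289}{-81660 + \frac{1}{182 - 6}} = \frac{293506}{-81660 + \frac{1}{176}} = \frac{293506}{- \frac{14372159}{176}} = 293506 \left(- \frac{176}{14372159}\right) = - \frac{51657056}{14372159}$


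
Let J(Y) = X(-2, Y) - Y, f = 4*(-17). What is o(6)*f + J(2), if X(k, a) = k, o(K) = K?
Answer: -412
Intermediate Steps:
f = -68
J(Y) = -2 - Y
o(6)*f + J(2) = 6*(-68) + (-2 - 1*2) = -408 + (-2 - 2) = -408 - 4 = -412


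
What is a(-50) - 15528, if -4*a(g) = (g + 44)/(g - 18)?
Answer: -2111811/136 ≈ -15528.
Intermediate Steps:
a(g) = -(44 + g)/(4*(-18 + g)) (a(g) = -(g + 44)/(4*(g - 18)) = -(44 + g)/(4*(-18 + g)))
a(-50) - 15528 = (-44 - 1*(-50))/(4*(-18 - 50)) - 15528 = (1/4)*(-44 + 50)/(-68) - 15528 = (1/4)*(-1/68)*6 - 15528 = -3/136 - 15528 = -2111811/136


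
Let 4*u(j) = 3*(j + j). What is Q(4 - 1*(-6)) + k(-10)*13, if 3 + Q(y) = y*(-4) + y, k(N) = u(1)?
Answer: -27/2 ≈ -13.500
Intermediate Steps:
u(j) = 3*j/2 (u(j) = (3*(j + j))/4 = (3*(2*j))/4 = (6*j)/4 = 3*j/2)
k(N) = 3/2 (k(N) = (3/2)*1 = 3/2)
Q(y) = -3 - 3*y (Q(y) = -3 + (y*(-4) + y) = -3 + (-4*y + y) = -3 - 3*y)
Q(4 - 1*(-6)) + k(-10)*13 = (-3 - 3*(4 - 1*(-6))) + (3/2)*13 = (-3 - 3*(4 + 6)) + 39/2 = (-3 - 3*10) + 39/2 = (-3 - 30) + 39/2 = -33 + 39/2 = -27/2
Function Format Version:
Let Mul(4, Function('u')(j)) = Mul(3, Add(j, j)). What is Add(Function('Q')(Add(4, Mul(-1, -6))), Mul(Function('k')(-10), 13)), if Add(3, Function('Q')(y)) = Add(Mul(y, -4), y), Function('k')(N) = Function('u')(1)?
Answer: Rational(-27, 2) ≈ -13.500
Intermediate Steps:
Function('u')(j) = Mul(Rational(3, 2), j) (Function('u')(j) = Mul(Rational(1, 4), Mul(3, Add(j, j))) = Mul(Rational(1, 4), Mul(3, Mul(2, j))) = Mul(Rational(1, 4), Mul(6, j)) = Mul(Rational(3, 2), j))
Function('k')(N) = Rational(3, 2) (Function('k')(N) = Mul(Rational(3, 2), 1) = Rational(3, 2))
Function('Q')(y) = Add(-3, Mul(-3, y)) (Function('Q')(y) = Add(-3, Add(Mul(y, -4), y)) = Add(-3, Add(Mul(-4, y), y)) = Add(-3, Mul(-3, y)))
Add(Function('Q')(Add(4, Mul(-1, -6))), Mul(Function('k')(-10), 13)) = Add(Add(-3, Mul(-3, Add(4, Mul(-1, -6)))), Mul(Rational(3, 2), 13)) = Add(Add(-3, Mul(-3, Add(4, 6))), Rational(39, 2)) = Add(Add(-3, Mul(-3, 10)), Rational(39, 2)) = Add(Add(-3, -30), Rational(39, 2)) = Add(-33, Rational(39, 2)) = Rational(-27, 2)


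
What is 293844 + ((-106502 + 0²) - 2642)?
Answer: 184700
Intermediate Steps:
293844 + ((-106502 + 0²) - 2642) = 293844 + ((-106502 + 0) - 2642) = 293844 + (-106502 - 2642) = 293844 - 109144 = 184700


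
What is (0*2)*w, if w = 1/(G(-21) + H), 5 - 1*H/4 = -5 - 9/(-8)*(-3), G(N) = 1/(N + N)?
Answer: 0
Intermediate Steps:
G(N) = 1/(2*N)
H = 107/2 (H = 20 - 4*(-5 - 9/(-8)*(-3)) = 20 - 4*(-5 - 9*(-⅛)*(-3)) = 20 - 4*(-5 + (9/8)*(-3)) = 20 - 4*(-5 - 27/8) = 20 - 4*(-67/8) = 20 + 67/2 = 107/2 ≈ 53.500)
w = 21/1123 (w = 1/((½)/(-21) + 107/2) = 1/((½)*(-1/21) + 107/2) = 1/(-1/42 + 107/2) = 1/(1123/21) = 21/1123 ≈ 0.018700)
(0*2)*w = (0*2)*(21/1123) = 0*(21/1123) = 0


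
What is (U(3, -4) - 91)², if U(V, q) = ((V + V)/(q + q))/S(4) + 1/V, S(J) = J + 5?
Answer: 131769/16 ≈ 8235.6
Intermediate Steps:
S(J) = 5 + J
U(V, q) = 1/V + V/(9*q) (U(V, q) = ((V + V)/(q + q))/(5 + 4) + 1/V = ((2*V)/((2*q)))/9 + 1/V = ((2*V)*(1/(2*q)))*(⅑) + 1/V = (V/q)*(⅑) + 1/V = V/(9*q) + 1/V = 1/V + V/(9*q))
(U(3, -4) - 91)² = ((1/3 + (⅑)*3/(-4)) - 91)² = ((⅓ + (⅑)*3*(-¼)) - 91)² = ((⅓ - 1/12) - 91)² = (¼ - 91)² = (-363/4)² = 131769/16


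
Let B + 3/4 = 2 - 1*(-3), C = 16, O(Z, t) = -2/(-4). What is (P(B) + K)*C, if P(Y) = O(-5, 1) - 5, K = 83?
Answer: 1256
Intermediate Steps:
O(Z, t) = ½ (O(Z, t) = -2*(-¼) = ½)
B = 17/4 (B = -¾ + (2 - 1*(-3)) = -¾ + (2 + 3) = -¾ + 5 = 17/4 ≈ 4.2500)
P(Y) = -9/2 (P(Y) = ½ - 5 = -9/2)
(P(B) + K)*C = (-9/2 + 83)*16 = (157/2)*16 = 1256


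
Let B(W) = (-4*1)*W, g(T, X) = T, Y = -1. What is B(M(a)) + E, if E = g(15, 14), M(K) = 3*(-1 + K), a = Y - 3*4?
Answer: 183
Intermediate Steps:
a = -13 (a = -1 - 3*4 = -1 - 12 = -13)
M(K) = -3 + 3*K
B(W) = -4*W
E = 15
B(M(a)) + E = -4*(-3 + 3*(-13)) + 15 = -4*(-3 - 39) + 15 = -4*(-42) + 15 = 168 + 15 = 183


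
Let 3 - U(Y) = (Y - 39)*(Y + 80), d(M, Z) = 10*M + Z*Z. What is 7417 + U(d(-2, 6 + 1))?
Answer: 8510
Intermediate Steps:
d(M, Z) = Z² + 10*M (d(M, Z) = 10*M + Z² = Z² + 10*M)
U(Y) = 3 - (-39 + Y)*(80 + Y) (U(Y) = 3 - (Y - 39)*(Y + 80) = 3 - (-39 + Y)*(80 + Y))
7417 + U(d(-2, 6 + 1)) = 7417 + (3123 - ((6 + 1)² + 10*(-2))² - 41*((6 + 1)² + 10*(-2))) = 7417 + (3123 - (7² - 20)² - 41*(7² - 20)) = 7417 + (3123 - (49 - 20)² - 41*(49 - 20)) = 7417 + (3123 - 1*29² - 41*29) = 7417 + (3123 - 1*841 - 1189) = 7417 + (3123 - 841 - 1189) = 7417 + 1093 = 8510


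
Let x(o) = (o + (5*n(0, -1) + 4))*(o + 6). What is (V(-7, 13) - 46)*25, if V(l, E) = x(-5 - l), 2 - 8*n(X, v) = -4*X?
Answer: 300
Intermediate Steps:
n(X, v) = 1/4 + X/2 (n(X, v) = 1/4 - (-1)*X/2 = 1/4 + X/2)
x(o) = (6 + o)*(21/4 + o) (x(o) = (o + (5*(1/4 + (1/2)*0) + 4))*(o + 6) = (o + (5*(1/4 + 0) + 4))*(6 + o) = (o + (5*(1/4) + 4))*(6 + o) = (o + (5/4 + 4))*(6 + o) = (o + 21/4)*(6 + o) = (21/4 + o)*(6 + o) = (6 + o)*(21/4 + o))
V(l, E) = -99/4 + (-5 - l)**2 - 45*l/4 (V(l, E) = 63/2 + (-5 - l)**2 + 45*(-5 - l)/4 = 63/2 + (-5 - l)**2 + (-225/4 - 45*l/4) = -99/4 + (-5 - l)**2 - 45*l/4)
(V(-7, 13) - 46)*25 = ((1/4 + (-7)**2 - 5/4*(-7)) - 46)*25 = ((1/4 + 49 + 35/4) - 46)*25 = (58 - 46)*25 = 12*25 = 300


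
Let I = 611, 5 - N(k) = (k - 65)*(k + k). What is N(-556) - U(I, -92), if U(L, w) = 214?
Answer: -690761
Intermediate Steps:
N(k) = 5 - 2*k*(-65 + k) (N(k) = 5 - (k - 65)*(k + k) = 5 - (-65 + k)*2*k = 5 - 2*k*(-65 + k))
N(-556) - U(I, -92) = (5 - 2*(-556)**2 + 130*(-556)) - 1*214 = (5 - 2*309136 - 72280) - 214 = (5 - 618272 - 72280) - 214 = -690547 - 214 = -690761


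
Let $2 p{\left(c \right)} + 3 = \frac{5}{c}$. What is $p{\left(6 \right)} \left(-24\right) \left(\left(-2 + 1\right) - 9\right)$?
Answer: $-260$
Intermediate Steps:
$p{\left(c \right)} = - \frac{3}{2} + \frac{5}{2 c}$ ($p{\left(c \right)} = - \frac{3}{2} + \frac{5 \frac{1}{c}}{2} = - \frac{3}{2} + \frac{5}{2 c}$)
$p{\left(6 \right)} \left(-24\right) \left(\left(-2 + 1\right) - 9\right) = \frac{5 - 18}{2 \cdot 6} \left(-24\right) \left(\left(-2 + 1\right) - 9\right) = \frac{1}{2} \cdot \frac{1}{6} \left(5 - 18\right) \left(-24\right) \left(-1 - 9\right) = \frac{1}{2} \cdot \frac{1}{6} \left(-13\right) \left(-24\right) \left(-10\right) = \left(- \frac{13}{12}\right) \left(-24\right) \left(-10\right) = 26 \left(-10\right) = -260$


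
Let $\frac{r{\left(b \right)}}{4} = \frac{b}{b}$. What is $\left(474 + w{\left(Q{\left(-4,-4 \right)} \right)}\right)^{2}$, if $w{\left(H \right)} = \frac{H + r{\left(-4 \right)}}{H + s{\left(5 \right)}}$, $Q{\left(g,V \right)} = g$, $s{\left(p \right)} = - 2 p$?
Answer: $224676$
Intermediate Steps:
$r{\left(b \right)} = 4$ ($r{\left(b \right)} = 4 \frac{b}{b} = 4 \cdot 1 = 4$)
$w{\left(H \right)} = \frac{4 + H}{-10 + H}$ ($w{\left(H \right)} = \frac{H + 4}{H - 10} = \frac{4 + H}{H - 10} = \frac{4 + H}{-10 + H}$)
$\left(474 + w{\left(Q{\left(-4,-4 \right)} \right)}\right)^{2} = \left(474 + \frac{4 - 4}{-10 - 4}\right)^{2} = \left(474 + \frac{1}{-14} \cdot 0\right)^{2} = \left(474 - 0\right)^{2} = \left(474 + 0\right)^{2} = 474^{2} = 224676$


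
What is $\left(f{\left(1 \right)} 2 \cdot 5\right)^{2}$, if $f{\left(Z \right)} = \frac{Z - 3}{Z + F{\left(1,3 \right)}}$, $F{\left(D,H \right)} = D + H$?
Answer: $16$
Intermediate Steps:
$f{\left(Z \right)} = \frac{-3 + Z}{4 + Z}$ ($f{\left(Z \right)} = \frac{Z - 3}{Z + \left(1 + 3\right)} = \frac{-3 + Z}{Z + 4} = \frac{-3 + Z}{4 + Z}$)
$\left(f{\left(1 \right)} 2 \cdot 5\right)^{2} = \left(\frac{-3 + 1}{4 + 1} \cdot 2 \cdot 5\right)^{2} = \left(\frac{1}{5} \left(-2\right) 2 \cdot 5\right)^{2} = \left(\left(- \frac{2}{5}\right) 2 \cdot 5\right)^{2} = \left(\left(- \frac{4}{5}\right) 5\right)^{2} = \left(-4\right)^{2} = 16$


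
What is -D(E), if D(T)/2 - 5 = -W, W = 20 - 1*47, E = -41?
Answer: -64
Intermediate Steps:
W = -27 (W = 20 - 47 = -27)
D(T) = 64 (D(T) = 10 + 2*(-1*(-27)) = 10 + 2*27 = 10 + 54 = 64)
-D(E) = -1*64 = -64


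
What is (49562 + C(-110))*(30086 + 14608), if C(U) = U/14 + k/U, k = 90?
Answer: 170534694564/77 ≈ 2.2147e+9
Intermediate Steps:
C(U) = 90/U + U/14 (C(U) = U/14 + 90/U = 90/U + U/14)
(49562 + C(-110))*(30086 + 14608) = (49562 + (90/(-110) + (1/14)*(-110)))*(30086 + 14608) = (49562 + (90*(-1/110) - 55/7))*44694 = (49562 + (-9/11 - 55/7))*44694 = (49562 - 668/77)*44694 = (3815606/77)*44694 = 170534694564/77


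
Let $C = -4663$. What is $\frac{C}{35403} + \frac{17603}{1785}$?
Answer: $\frac{68319506}{7021595} \approx 9.7299$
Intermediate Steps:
$\frac{C}{35403} + \frac{17603}{1785} = - \frac{4663}{35403} + \frac{17603}{1785} = \frac{68319506}{7021595}$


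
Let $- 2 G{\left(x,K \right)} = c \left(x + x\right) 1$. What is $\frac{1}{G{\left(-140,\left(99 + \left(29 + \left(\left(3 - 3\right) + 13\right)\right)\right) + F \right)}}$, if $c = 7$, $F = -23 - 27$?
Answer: $\frac{1}{980} \approx 0.0010204$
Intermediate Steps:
$F = -50$ ($F = -23 - 27 = -50$)
$G{\left(x,K \right)} = - 7 x$ ($G{\left(x,K \right)} = - \frac{7 \left(x + x\right) 1}{2} = - \frac{7 \cdot 2 x 1}{2} = - \frac{14 x 1}{2} = - \frac{14 x}{2} = - 7 x$)
$\frac{1}{G{\left(-140,\left(99 + \left(29 + \left(\left(3 - 3\right) + 13\right)\right)\right) + F \right)}} = \frac{1}{\left(-7\right) \left(-140\right)} = \frac{1}{980}$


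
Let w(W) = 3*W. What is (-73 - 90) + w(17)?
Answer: -112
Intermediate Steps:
(-73 - 90) + w(17) = (-73 - 90) + 3*17 = -163 + 51 = -112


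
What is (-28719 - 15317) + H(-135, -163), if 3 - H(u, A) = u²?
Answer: -62258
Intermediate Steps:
H(u, A) = 3 - u²
(-28719 - 15317) + H(-135, -163) = (-28719 - 15317) + (3 - 1*(-135)²) = -44036 + (3 - 1*18225) = -44036 + (3 - 18225) = -44036 - 18222 = -62258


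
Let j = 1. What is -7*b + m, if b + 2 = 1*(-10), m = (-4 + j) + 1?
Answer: 82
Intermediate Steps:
m = -2 (m = (-4 + 1) + 1 = -3 + 1 = -2)
b = -12 (b = -2 + 1*(-10) = -2 - 10 = -12)
-7*b + m = -7*(-12) - 2 = 84 - 2 = 82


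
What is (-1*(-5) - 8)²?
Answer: 9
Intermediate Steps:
(-1*(-5) - 8)² = (5 - 8)² = (-3)² = 9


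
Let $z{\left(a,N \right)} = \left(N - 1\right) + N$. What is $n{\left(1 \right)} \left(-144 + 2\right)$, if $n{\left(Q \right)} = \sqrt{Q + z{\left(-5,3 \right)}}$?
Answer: $- 142 \sqrt{6} \approx -347.83$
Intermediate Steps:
$z{\left(a,N \right)} = -1 + 2 N$ ($z{\left(a,N \right)} = \left(-1 + N\right) + N = -1 + 2 N$)
$n{\left(Q \right)} = \sqrt{5 + Q}$ ($n{\left(Q \right)} = \sqrt{Q + \left(-1 + 2 \cdot 3\right)} = \sqrt{Q + \left(-1 + 6\right)} = \sqrt{Q + 5} = \sqrt{5 + Q}$)
$n{\left(1 \right)} \left(-144 + 2\right) = \sqrt{5 + 1} \left(-144 + 2\right) = \sqrt{6} \left(-142\right) = - 142 \sqrt{6}$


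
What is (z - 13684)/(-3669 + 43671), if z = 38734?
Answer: 4175/6667 ≈ 0.62622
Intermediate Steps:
(z - 13684)/(-3669 + 43671) = (38734 - 13684)/(-3669 + 43671) = 25050/40002 = 25050*(1/40002) = 4175/6667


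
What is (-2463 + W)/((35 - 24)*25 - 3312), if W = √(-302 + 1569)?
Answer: 2463/3037 - √1267/3037 ≈ 0.79928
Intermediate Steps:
W = √1267 ≈ 35.595
(-2463 + W)/((35 - 24)*25 - 3312) = (-2463 + √1267)/((35 - 24)*25 - 3312) = (-2463 + √1267)/(11*25 - 3312) = (-2463 + √1267)/(275 - 3312) = (-2463 + √1267)/(-3037) = (-2463 + √1267)*(-1/3037) = 2463/3037 - √1267/3037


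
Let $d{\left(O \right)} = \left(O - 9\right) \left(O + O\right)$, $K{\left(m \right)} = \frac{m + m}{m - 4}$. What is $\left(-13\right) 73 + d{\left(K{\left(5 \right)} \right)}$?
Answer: $-929$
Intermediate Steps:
$K{\left(m \right)} = \frac{2 m}{-4 + m}$
$d{\left(O \right)} = 2 O \left(-9 + O\right)$ ($d{\left(O \right)} = \left(-9 + O\right) 2 O = 2 O \left(-9 + O\right)$)
$\left(-13\right) 73 + d{\left(K{\left(5 \right)} \right)} = \left(-13\right) 73 + 2 \cdot 2 \cdot 5 \frac{1}{-4 + 5} \left(-9 + 2 \cdot 5 \frac{1}{-4 + 5}\right) = -949 + 2 \cdot 2 \cdot 5 \cdot 1^{-1} \left(-9 + 2 \cdot 5 \cdot 1^{-1}\right) = -949 + 2 \cdot 2 \cdot 5 \cdot 1 \left(-9 + 2 \cdot 5 \cdot 1\right) = -949 + 2 \cdot 10 \left(-9 + 10\right) = -949 + 2 \cdot 10 \cdot 1 = -949 + 20 = -929$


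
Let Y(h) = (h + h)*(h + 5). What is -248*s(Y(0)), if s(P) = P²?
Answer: 0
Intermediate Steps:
Y(h) = 2*h*(5 + h) (Y(h) = (2*h)*(5 + h) = 2*h*(5 + h))
-248*s(Y(0)) = -248*(2*0*(5 + 0))² = -248*(2*0*5)² = -248*0² = -248*0 = 0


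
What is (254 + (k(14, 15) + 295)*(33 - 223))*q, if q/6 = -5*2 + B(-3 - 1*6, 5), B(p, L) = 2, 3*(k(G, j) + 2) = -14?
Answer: 2617408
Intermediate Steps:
k(G, j) = -20/3 (k(G, j) = -2 + (1/3)*(-14) = -2 - 14/3 = -20/3)
q = -48 (q = 6*(-5*2 + 2) = 6*(-10 + 2) = 6*(-8) = -48)
(254 + (k(14, 15) + 295)*(33 - 223))*q = (254 + (-20/3 + 295)*(33 - 223))*(-48) = (254 + (865/3)*(-190))*(-48) = (254 - 164350/3)*(-48) = -163588/3*(-48) = 2617408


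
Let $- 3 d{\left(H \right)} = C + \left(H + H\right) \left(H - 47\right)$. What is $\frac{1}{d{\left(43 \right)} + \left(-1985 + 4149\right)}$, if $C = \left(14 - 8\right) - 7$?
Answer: $\frac{1}{2279} \approx 0.00043879$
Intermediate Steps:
$C = -1$ ($C = 6 - 7 = -1$)
$d{\left(H \right)} = \frac{1}{3} - \frac{2 H \left(-47 + H\right)}{3}$ ($d{\left(H \right)} = - \frac{-1 + \left(H + H\right) \left(H - 47\right)}{3} = - \frac{-1 + 2 H \left(-47 + H\right)}{3} = \frac{1}{3} - \frac{2 H \left(-47 + H\right)}{3}$)
$\frac{1}{d{\left(43 \right)} + \left(-1985 + 4149\right)} = \frac{1}{\left(\frac{1}{3} - \frac{2 \cdot 43^{2}}{3} + \frac{94}{3} \cdot 43\right) + \left(-1985 + 4149\right)} = \frac{1}{\left(\frac{1}{3} - \frac{3698}{3} + \frac{4042}{3}\right) + 2164} = \frac{1}{115 + 2164} = \frac{1}{2279}$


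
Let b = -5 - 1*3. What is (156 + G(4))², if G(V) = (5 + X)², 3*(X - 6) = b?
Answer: 4116841/81 ≈ 50825.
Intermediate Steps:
b = -8 (b = -5 - 3 = -8)
X = 10/3 (X = 6 + (⅓)*(-8) = 6 - 8/3 = 10/3 ≈ 3.3333)
G(V) = 625/9 (G(V) = (5 + 10/3)² = (25/3)² = 625/9)
(156 + G(4))² = (156 + 625/9)² = (2029/9)² = 4116841/81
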